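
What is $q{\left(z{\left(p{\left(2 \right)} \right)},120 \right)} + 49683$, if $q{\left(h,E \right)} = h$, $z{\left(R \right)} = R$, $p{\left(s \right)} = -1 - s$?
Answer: $49680$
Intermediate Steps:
$q{\left(z{\left(p{\left(2 \right)} \right)},120 \right)} + 49683 = \left(-1 - 2\right) + 49683 = -3 + 49683 = 49680$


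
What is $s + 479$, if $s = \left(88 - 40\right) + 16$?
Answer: $543$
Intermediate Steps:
$s = 64$ ($s = 48 + 16 = 64$)
$s + 479 = 64 + 479 = 543$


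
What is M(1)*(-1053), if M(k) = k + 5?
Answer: -6318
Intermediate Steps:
M(k) = 5 + k
M(1)*(-1053) = (5 + 1)*(-1053) = 6*(-1053) = -6318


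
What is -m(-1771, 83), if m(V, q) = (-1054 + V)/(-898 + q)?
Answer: -565/163 ≈ -3.4663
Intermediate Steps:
m(V, q) = (-1054 + V)/(-898 + q)
-m(-1771, 83) = -(-1054 - 1771)/(-898 + 83) = -(-2825)/(-815) = -(-1)*(-2825)/815 = -1*565/163 = -565/163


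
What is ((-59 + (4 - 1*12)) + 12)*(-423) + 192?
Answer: 23457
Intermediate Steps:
((-59 + (4 - 1*12)) + 12)*(-423) + 192 = ((-59 + (4 - 12)) + 12)*(-423) + 192 = ((-59 - 8) + 12)*(-423) + 192 = (-67 + 12)*(-423) + 192 = -55*(-423) + 192 = 23265 + 192 = 23457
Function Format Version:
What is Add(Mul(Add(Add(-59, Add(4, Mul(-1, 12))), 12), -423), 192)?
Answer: 23457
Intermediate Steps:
Add(Mul(Add(Add(-59, Add(4, Mul(-1, 12))), 12), -423), 192) = Add(Mul(Add(Add(-59, Add(4, -12)), 12), -423), 192) = Add(Mul(Add(Add(-59, -8), 12), -423), 192) = Add(Mul(Add(-67, 12), -423), 192) = Add(Mul(-55, -423), 192) = Add(23265, 192) = 23457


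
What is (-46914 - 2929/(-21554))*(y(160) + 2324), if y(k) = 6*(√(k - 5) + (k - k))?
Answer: -1174992818174/10777 - 3033544281*√155/10777 ≈ -1.1253e+8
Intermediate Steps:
y(k) = 6*√(-5 + k) (y(k) = 6*(√(-5 + k) + 0) = 6*√(-5 + k))
(-46914 - 2929/(-21554))*(y(160) + 2324) = (-46914 - 2929/(-21554))*(6*√(-5 + 160) + 2324) = (-46914 - 2929*(-1/21554))*(6*√155 + 2324) = (-46914 + 2929/21554)*(2324 + 6*√155) = -1011181427*(2324 + 6*√155)/21554 = -1174992818174/10777 - 3033544281*√155/10777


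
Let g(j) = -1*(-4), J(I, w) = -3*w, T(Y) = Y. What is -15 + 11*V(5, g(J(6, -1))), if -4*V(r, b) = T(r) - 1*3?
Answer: -41/2 ≈ -20.500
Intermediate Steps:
g(j) = 4
V(r, b) = ¾ - r/4 (V(r, b) = -(r - 1*3)/4 = -(r - 3)/4 = -(-3 + r)/4 = ¾ - r/4)
-15 + 11*V(5, g(J(6, -1))) = -15 + 11*(¾ - ¼*5) = -15 + 11*(¾ - 5/4) = -15 + 11*(-½) = -15 - 11/2 = -41/2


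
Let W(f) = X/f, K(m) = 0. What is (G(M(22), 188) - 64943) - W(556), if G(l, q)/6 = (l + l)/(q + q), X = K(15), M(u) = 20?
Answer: -3052291/47 ≈ -64942.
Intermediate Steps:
X = 0
W(f) = 0 (W(f) = 0/f = 0)
G(l, q) = 6*l/q (G(l, q) = 6*((l + l)/(q + q)) = 6*((2*l)/((2*q))) = 6*((2*l)*(1/(2*q))) = 6*(l/q) = 6*l/q)
(G(M(22), 188) - 64943) - W(556) = (6*20/188 - 64943) - 1*0 = (6*20*(1/188) - 64943) + 0 = (30/47 - 64943) + 0 = -3052291/47 + 0 = -3052291/47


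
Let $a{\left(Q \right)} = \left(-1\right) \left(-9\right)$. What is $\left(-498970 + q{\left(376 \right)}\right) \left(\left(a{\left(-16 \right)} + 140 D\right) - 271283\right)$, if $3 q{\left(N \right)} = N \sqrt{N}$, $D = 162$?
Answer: $124040948180 - \frac{186942688 \sqrt{94}}{3} \approx 1.2344 \cdot 10^{11}$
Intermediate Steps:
$a{\left(Q \right)} = 9$
$q{\left(N \right)} = \frac{N^{\frac{3}{2}}}{3}$ ($q{\left(N \right)} = \frac{N \sqrt{N}}{3} = \frac{N^{\frac{3}{2}}}{3}$)
$\left(-498970 + q{\left(376 \right)}\right) \left(\left(a{\left(-16 \right)} + 140 D\right) - 271283\right) = \left(-498970 + \frac{376^{\frac{3}{2}}}{3}\right) \left(\left(9 + 140 \cdot 162\right) - 271283\right) = \left(-498970 + \frac{752 \sqrt{94}}{3}\right) \left(\left(9 + 22680\right) - 271283\right) = \left(-498970 + \frac{752 \sqrt{94}}{3}\right) \left(22689 - 271283\right) = \left(-498970 + \frac{752 \sqrt{94}}{3}\right) \left(-248594\right) = 124040948180 - \frac{186942688 \sqrt{94}}{3}$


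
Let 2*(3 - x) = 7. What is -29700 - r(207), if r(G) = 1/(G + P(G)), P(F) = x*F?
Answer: -6147902/207 ≈ -29700.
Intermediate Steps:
x = -½ (x = 3 - ½*7 = 3 - 7/2 = -½ ≈ -0.50000)
P(F) = -F/2
r(G) = 2/G (r(G) = 1/(G - G/2) = 1/(G/2) = 2/G)
-29700 - r(207) = -29700 - 2/207 = -6147902/207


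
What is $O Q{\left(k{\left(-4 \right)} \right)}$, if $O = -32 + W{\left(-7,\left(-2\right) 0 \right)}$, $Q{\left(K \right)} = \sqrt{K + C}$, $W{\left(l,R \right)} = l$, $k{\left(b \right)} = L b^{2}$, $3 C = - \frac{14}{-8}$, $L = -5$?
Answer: $- \frac{13 i \sqrt{2859}}{2} \approx - 347.55 i$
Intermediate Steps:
$C = \frac{7}{12}$ ($C = \frac{\left(-14\right) \frac{1}{-8}}{3} = \frac{\left(-14\right) \left(- \frac{1}{8}\right)}{3} = \frac{1}{3} \cdot \frac{7}{4} = \frac{7}{12} \approx 0.58333$)
$k{\left(b \right)} = - 5 b^{2}$
$Q{\left(K \right)} = \sqrt{\frac{7}{12} + K}$ ($Q{\left(K \right)} = \sqrt{K + \frac{7}{12}} = \sqrt{\frac{7}{12} + K}$)
$O = -39$ ($O = -32 - 7 = -39$)
$O Q{\left(k{\left(-4 \right)} \right)} = - 39 \frac{\sqrt{21 + 36 \left(- 5 \left(-4\right)^{2}\right)}}{6} = - 39 \frac{\sqrt{21 + 36 \left(\left(-5\right) 16\right)}}{6} = - 39 \frac{\sqrt{21 + 36 \left(-80\right)}}{6} = - 39 \frac{\sqrt{21 - 2880}}{6} = - 39 \frac{\sqrt{-2859}}{6} = - 39 \frac{i \sqrt{2859}}{6} = - \frac{13 i \sqrt{2859}}{2}$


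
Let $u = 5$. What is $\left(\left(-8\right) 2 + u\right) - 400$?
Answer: $-411$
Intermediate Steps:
$\left(\left(-8\right) 2 + u\right) - 400 = \left(\left(-8\right) 2 + 5\right) - 400 = \left(-16 + 5\right) - 400 = -11 - 400 = -411$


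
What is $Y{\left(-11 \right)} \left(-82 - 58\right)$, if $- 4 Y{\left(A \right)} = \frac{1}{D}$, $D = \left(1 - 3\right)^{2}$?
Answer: $\frac{35}{4} \approx 8.75$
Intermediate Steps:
$D = 4$ ($D = \left(-2\right)^{2} = 4$)
$Y{\left(A \right)} = - \frac{1}{16}$ ($Y{\left(A \right)} = - \frac{1}{4 \cdot 4} = \left(- \frac{1}{4}\right) \frac{1}{4} = - \frac{1}{16}$)
$Y{\left(-11 \right)} \left(-82 - 58\right) = - \frac{-82 - 58}{16} = \left(- \frac{1}{16}\right) \left(-140\right) = \frac{35}{4}$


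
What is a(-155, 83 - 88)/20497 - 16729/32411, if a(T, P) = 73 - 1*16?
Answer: -341046886/664328267 ≈ -0.51337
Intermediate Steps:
a(T, P) = 57 (a(T, P) = 73 - 16 = 57)
a(-155, 83 - 88)/20497 - 16729/32411 = 57/20497 - 16729/32411 = -341046886/664328267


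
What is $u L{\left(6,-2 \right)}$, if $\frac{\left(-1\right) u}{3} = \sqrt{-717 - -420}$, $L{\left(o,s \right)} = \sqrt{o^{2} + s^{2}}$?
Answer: $- 18 i \sqrt{330} \approx - 326.99 i$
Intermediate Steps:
$u = - 9 i \sqrt{33}$ ($u = - 3 \sqrt{-717 - -420} = - 3 \sqrt{-717 + 420} = - 3 \sqrt{-297} = - 3 \cdot 3 i \sqrt{33} = - 9 i \sqrt{33} \approx - 51.701 i$)
$u L{\left(6,-2 \right)} = - 9 i \sqrt{33} \sqrt{6^{2} + \left(-2\right)^{2}} = - 9 i \sqrt{33} \sqrt{36 + 4} = - 9 i \sqrt{33} \sqrt{40} = - 9 i \sqrt{33} \cdot 2 \sqrt{10} = - 18 i \sqrt{330}$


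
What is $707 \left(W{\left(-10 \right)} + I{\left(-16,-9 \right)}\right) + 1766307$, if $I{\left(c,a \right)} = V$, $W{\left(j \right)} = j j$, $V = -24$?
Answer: $1820039$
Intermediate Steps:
$W{\left(j \right)} = j^{2}$
$I{\left(c,a \right)} = -24$
$707 \left(W{\left(-10 \right)} + I{\left(-16,-9 \right)}\right) + 1766307 = 707 \left(\left(-10\right)^{2} - 24\right) + 1766307 = 707 \left(100 - 24\right) + 1766307 = 707 \cdot 76 + 1766307 = 53732 + 1766307 = 1820039$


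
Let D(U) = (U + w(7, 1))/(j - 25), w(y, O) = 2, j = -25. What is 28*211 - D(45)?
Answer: 295447/50 ≈ 5908.9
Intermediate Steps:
D(U) = -1/25 - U/50 (D(U) = (U + 2)/(-25 - 25) = (2 + U)/(-50) = (2 + U)*(-1/50) = -1/25 - U/50)
28*211 - D(45) = 28*211 - (-1/25 - 1/50*45) = 5908 - (-1/25 - 9/10) = 5908 - 1*(-47/50) = 5908 + 47/50 = 295447/50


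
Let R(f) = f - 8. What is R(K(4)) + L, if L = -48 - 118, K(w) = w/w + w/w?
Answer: -172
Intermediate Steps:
K(w) = 2 (K(w) = 1 + 1 = 2)
R(f) = -8 + f
L = -166
R(K(4)) + L = (-8 + 2) - 166 = -6 - 166 = -172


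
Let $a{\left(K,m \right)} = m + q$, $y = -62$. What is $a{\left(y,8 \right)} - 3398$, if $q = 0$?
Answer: $-3390$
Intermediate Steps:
$a{\left(K,m \right)} = m$ ($a{\left(K,m \right)} = m + 0 = m$)
$a{\left(y,8 \right)} - 3398 = 8 - 3398 = -3390$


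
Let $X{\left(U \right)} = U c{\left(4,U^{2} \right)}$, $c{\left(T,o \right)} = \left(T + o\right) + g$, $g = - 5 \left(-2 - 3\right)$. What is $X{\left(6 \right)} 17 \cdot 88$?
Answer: $583440$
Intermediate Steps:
$g = 25$ ($g = \left(-5\right) \left(-5\right) = 25$)
$c{\left(T,o \right)} = 25 + T + o$ ($c{\left(T,o \right)} = \left(T + o\right) + 25 = 25 + T + o$)
$X{\left(U \right)} = U \left(29 + U^{2}\right)$ ($X{\left(U \right)} = U \left(25 + 4 + U^{2}\right) = U \left(29 + U^{2}\right)$)
$X{\left(6 \right)} 17 \cdot 88 = 6 \left(29 + 6^{2}\right) 17 \cdot 88 = 6 \left(29 + 36\right) 17 \cdot 88 = 6 \cdot 65 \cdot 17 \cdot 88 = 390 \cdot 17 \cdot 88 = 6630 \cdot 88 = 583440$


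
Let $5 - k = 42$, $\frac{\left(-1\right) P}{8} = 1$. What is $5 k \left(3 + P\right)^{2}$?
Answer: $-4625$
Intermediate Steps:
$P = -8$ ($P = \left(-8\right) 1 = -8$)
$k = -37$ ($k = 5 - 42 = -37$)
$5 k \left(3 + P\right)^{2} = 5 \left(-37\right) \left(3 - 8\right)^{2} = - 185 \left(-5\right)^{2} = \left(-185\right) 25 = -4625$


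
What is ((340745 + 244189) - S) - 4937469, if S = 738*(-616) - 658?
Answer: -3897269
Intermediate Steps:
S = -455266 (S = -454608 - 658 = -455266)
((340745 + 244189) - S) - 4937469 = ((340745 + 244189) - 1*(-455266)) - 4937469 = (584934 + 455266) - 4937469 = 1040200 - 4937469 = -3897269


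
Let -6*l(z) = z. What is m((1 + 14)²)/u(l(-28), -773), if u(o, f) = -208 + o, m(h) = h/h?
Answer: -3/610 ≈ -0.0049180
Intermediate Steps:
l(z) = -z/6
m(h) = 1
m((1 + 14)²)/u(l(-28), -773) = 1/(-208 - ⅙*(-28)) = 1/(-208 + 14/3) = 1/(-610/3) = 1*(-3/610) = -3/610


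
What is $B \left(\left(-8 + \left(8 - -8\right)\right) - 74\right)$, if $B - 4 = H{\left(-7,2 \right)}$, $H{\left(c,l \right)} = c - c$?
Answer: $-264$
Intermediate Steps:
$H{\left(c,l \right)} = 0$
$B = 4$ ($B = 4 + 0 = 4$)
$B \left(\left(-8 + \left(8 - -8\right)\right) - 74\right) = 4 \left(\left(-8 + \left(8 - -8\right)\right) - 74\right) = 4 \left(\left(-8 + \left(8 + 8\right)\right) - 74\right) = 4 \left(\left(-8 + 16\right) - 74\right) = 4 \left(8 - 74\right) = 4 \left(-66\right) = -264$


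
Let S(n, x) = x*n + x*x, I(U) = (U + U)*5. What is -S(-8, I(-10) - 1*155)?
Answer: -67065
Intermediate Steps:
I(U) = 10*U (I(U) = (2*U)*5 = 10*U)
S(n, x) = x² + n*x (S(n, x) = n*x + x² = x² + n*x)
-S(-8, I(-10) - 1*155) = -(10*(-10) - 1*155)*(-8 + (10*(-10) - 1*155)) = -(-100 - 155)*(-8 + (-100 - 155)) = -(-255)*(-8 - 255) = -(-255)*(-263) = -1*67065 = -67065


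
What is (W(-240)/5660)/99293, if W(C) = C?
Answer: -12/28099919 ≈ -4.2705e-7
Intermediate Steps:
(W(-240)/5660)/99293 = -240/5660/99293 = -240*1/5660*(1/99293) = -12/283*1/99293 = -12/28099919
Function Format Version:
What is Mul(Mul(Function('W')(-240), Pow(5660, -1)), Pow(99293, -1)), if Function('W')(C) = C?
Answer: Rational(-12, 28099919) ≈ -4.2705e-7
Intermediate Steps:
Mul(Mul(Function('W')(-240), Pow(5660, -1)), Pow(99293, -1)) = Mul(Mul(-240, Pow(5660, -1)), Pow(99293, -1)) = Mul(Mul(-240, Rational(1, 5660)), Rational(1, 99293)) = Mul(Rational(-12, 283), Rational(1, 99293)) = Rational(-12, 28099919)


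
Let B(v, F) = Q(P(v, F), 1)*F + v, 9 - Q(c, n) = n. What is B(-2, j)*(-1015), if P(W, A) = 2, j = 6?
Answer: -46690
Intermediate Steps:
Q(c, n) = 9 - n
B(v, F) = v + 8*F (B(v, F) = (9 - 1*1)*F + v = (9 - 1)*F + v = 8*F + v = v + 8*F)
B(-2, j)*(-1015) = (-2 + 8*6)*(-1015) = (-2 + 48)*(-1015) = 46*(-1015) = -46690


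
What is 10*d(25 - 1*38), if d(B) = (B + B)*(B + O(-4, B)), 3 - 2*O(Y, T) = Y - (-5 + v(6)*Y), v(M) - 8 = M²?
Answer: 26000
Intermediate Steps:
v(M) = 8 + M²
O(Y, T) = -1 + 43*Y/2 (O(Y, T) = 3/2 - (Y - (-5 + (8 + 6²)*Y))/2 = 3/2 - (Y - (-5 + (8 + 36)*Y))/2 = 3/2 - (Y - (-5 + 44*Y))/2 = 3/2 - (Y + (5 - 44*Y))/2 = 3/2 - (5 - 43*Y)/2 = 3/2 + (-5/2 + 43*Y/2) = -1 + 43*Y/2)
d(B) = 2*B*(-87 + B) (d(B) = (B + B)*(B + (-1 + (43/2)*(-4))) = (2*B)*(B + (-1 - 86)) = (2*B)*(B - 87) = (2*B)*(-87 + B) = 2*B*(-87 + B))
10*d(25 - 1*38) = 10*(2*(25 - 1*38)*(-87 + (25 - 1*38))) = 10*(2*(25 - 38)*(-87 + (25 - 38))) = 10*(2*(-13)*(-87 - 13)) = 10*(2*(-13)*(-100)) = 10*2600 = 26000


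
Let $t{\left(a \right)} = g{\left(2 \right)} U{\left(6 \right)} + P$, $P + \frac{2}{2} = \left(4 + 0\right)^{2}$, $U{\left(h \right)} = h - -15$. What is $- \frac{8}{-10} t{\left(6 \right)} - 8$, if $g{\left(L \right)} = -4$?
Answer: $- \frac{316}{5} \approx -63.2$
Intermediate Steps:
$U{\left(h \right)} = 15 + h$ ($U{\left(h \right)} = h + 15 = 15 + h$)
$P = 15$ ($P = -1 + \left(4 + 0\right)^{2} = -1 + 4^{2} = -1 + 16 = 15$)
$t{\left(a \right)} = -69$ ($t{\left(a \right)} = - 4 \left(15 + 6\right) + 15 = \left(-4\right) 21 + 15 = -84 + 15 = -69$)
$- \frac{8}{-10} t{\left(6 \right)} - 8 = - \frac{8}{-10} \left(-69\right) - 8 = \left(-8\right) \left(- \frac{1}{10}\right) \left(-69\right) - 8 = \frac{4}{5} \left(-69\right) - 8 = - \frac{276}{5} - 8 = - \frac{316}{5}$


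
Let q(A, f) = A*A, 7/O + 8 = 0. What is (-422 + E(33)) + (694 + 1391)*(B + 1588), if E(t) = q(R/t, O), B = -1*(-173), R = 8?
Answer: 3998005471/1089 ≈ 3.6713e+6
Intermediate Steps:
O = -7/8 (O = 7/(-8 + 0) = 7/(-8) = 7*(-1/8) = -7/8 ≈ -0.87500)
B = 173
q(A, f) = A**2
E(t) = 64/t**2 (E(t) = (8/t)**2 = 64/t**2)
(-422 + E(33)) + (694 + 1391)*(B + 1588) = (-422 + 64/33**2) + (694 + 1391)*(173 + 1588) = (-422 + 64*(1/1089)) + 2085*1761 = (-422 + 64/1089) + 3671685 = -459494/1089 + 3671685 = 3998005471/1089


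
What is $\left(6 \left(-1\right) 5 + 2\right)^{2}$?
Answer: $784$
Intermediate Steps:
$\left(6 \left(-1\right) 5 + 2\right)^{2} = \left(\left(-6\right) 5 + 2\right)^{2} = \left(-30 + 2\right)^{2} = \left(-28\right)^{2} = 784$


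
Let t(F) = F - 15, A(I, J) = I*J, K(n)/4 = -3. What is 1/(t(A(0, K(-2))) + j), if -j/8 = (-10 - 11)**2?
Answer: -1/3543 ≈ -0.00028225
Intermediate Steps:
K(n) = -12 (K(n) = 4*(-3) = -12)
t(F) = -15 + F
j = -3528 (j = -8*(-10 - 11)**2 = -8*(-21)**2 = -8*441 = -3528)
1/(t(A(0, K(-2))) + j) = 1/((-15 + 0*(-12)) - 3528) = 1/((-15 + 0) - 3528) = 1/(-15 - 3528) = 1/(-3543) = -1/3543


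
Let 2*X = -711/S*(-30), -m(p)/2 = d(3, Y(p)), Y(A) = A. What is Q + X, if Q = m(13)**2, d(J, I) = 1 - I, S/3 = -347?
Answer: 196317/347 ≈ 565.75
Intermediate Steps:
S = -1041 (S = 3*(-347) = -1041)
m(p) = -2 + 2*p (m(p) = -2*(1 - p) = -2 + 2*p)
X = -3555/347 (X = (-711/(-1041)*(-30))/2 = (-711*(-1/1041)*(-30))/2 = ((237/347)*(-30))/2 = (1/2)*(-7110/347) = -3555/347 ≈ -10.245)
Q = 576 (Q = (-2 + 2*13)**2 = (-2 + 26)**2 = 24**2 = 576)
Q + X = 576 - 3555/347 = 196317/347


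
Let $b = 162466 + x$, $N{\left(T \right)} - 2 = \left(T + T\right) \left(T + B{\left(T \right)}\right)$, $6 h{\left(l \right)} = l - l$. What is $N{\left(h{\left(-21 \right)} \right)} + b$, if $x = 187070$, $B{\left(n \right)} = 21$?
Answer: $349538$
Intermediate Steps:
$h{\left(l \right)} = 0$ ($h{\left(l \right)} = \frac{l - l}{6} = \frac{1}{6} \cdot 0 = 0$)
$N{\left(T \right)} = 2 + 2 T \left(21 + T\right)$ ($N{\left(T \right)} = 2 + \left(T + T\right) \left(T + 21\right) = 2 + 2 T \left(21 + T\right)$)
$b = 349536$ ($b = 162466 + 187070 = 349536$)
$N{\left(h{\left(-21 \right)} \right)} + b = \left(2 + 2 \cdot 0^{2} + 42 \cdot 0\right) + 349536 = \left(2 + 2 \cdot 0 + 0\right) + 349536 = \left(2 + 0 + 0\right) + 349536 = 2 + 349536 = 349538$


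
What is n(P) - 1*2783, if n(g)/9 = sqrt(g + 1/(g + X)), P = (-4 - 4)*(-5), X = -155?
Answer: -2783 + 27*sqrt(58765)/115 ≈ -2726.1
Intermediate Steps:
P = 40 (P = -8*(-5) = 40)
n(g) = 9*sqrt(g + 1/(-155 + g)) (n(g) = 9*sqrt(g + 1/(g - 155)) = 9*sqrt(g + 1/(-155 + g)))
n(P) - 1*2783 = 9*sqrt((1 + 40*(-155 + 40))/(-155 + 40)) - 1*2783 = 9*sqrt((1 + 40*(-115))/(-115)) - 2783 = 9*sqrt(-(1 - 4600)/115) - 2783 = 9*sqrt(-1/115*(-4599)) - 2783 = 9*sqrt(4599/115) - 2783 = 9*(3*sqrt(58765)/115) - 2783 = 27*sqrt(58765)/115 - 2783 = -2783 + 27*sqrt(58765)/115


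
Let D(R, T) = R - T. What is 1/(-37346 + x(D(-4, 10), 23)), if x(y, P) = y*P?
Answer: -1/37668 ≈ -2.6548e-5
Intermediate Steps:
x(y, P) = P*y
1/(-37346 + x(D(-4, 10), 23)) = 1/(-37346 + 23*(-4 - 1*10)) = 1/(-37346 + 23*(-4 - 10)) = 1/(-37346 + 23*(-14)) = 1/(-37346 - 322) = 1/(-37668) = -1/37668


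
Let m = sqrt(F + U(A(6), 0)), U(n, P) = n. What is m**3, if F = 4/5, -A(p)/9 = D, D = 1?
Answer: -41*I*sqrt(205)/25 ≈ -23.481*I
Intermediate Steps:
A(p) = -9 (A(p) = -9*1 = -9)
F = 4/5 (F = 4*(1/5) = 4/5 ≈ 0.80000)
m = I*sqrt(205)/5 (m = sqrt(4/5 - 9) = sqrt(-41/5) = I*sqrt(205)/5 ≈ 2.8636*I)
m**3 = (I*sqrt(205)/5)**3 = -41*I*sqrt(205)/25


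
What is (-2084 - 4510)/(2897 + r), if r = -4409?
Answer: 157/36 ≈ 4.3611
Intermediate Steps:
(-2084 - 4510)/(2897 + r) = (-2084 - 4510)/(2897 - 4409) = -6594/(-1512) = -6594*(-1/1512) = 157/36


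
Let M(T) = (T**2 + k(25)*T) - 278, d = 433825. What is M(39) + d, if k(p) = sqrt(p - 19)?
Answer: 435068 + 39*sqrt(6) ≈ 4.3516e+5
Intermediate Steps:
k(p) = sqrt(-19 + p)
M(T) = -278 + T**2 + T*sqrt(6) (M(T) = (T**2 + sqrt(-19 + 25)*T) - 278 = (T**2 + sqrt(6)*T) - 278 = (T**2 + T*sqrt(6)) - 278 = -278 + T**2 + T*sqrt(6))
M(39) + d = (-278 + 39**2 + 39*sqrt(6)) + 433825 = (-278 + 1521 + 39*sqrt(6)) + 433825 = (1243 + 39*sqrt(6)) + 433825 = 435068 + 39*sqrt(6)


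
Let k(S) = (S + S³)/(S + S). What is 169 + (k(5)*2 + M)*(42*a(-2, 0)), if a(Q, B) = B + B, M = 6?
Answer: 169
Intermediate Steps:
a(Q, B) = 2*B
k(S) = (S + S³)/(2*S) (k(S) = (S + S³)/((2*S)) = (S + S³)*(1/(2*S)) = (S + S³)/(2*S))
169 + (k(5)*2 + M)*(42*a(-2, 0)) = 169 + ((½ + (½)*5²)*2 + 6)*(42*(2*0)) = 169 + ((½ + (½)*25)*2 + 6)*(42*0) = 169 + ((½ + 25/2)*2 + 6)*0 = 169 + (13*2 + 6)*0 = 169 + (26 + 6)*0 = 169 + 32*0 = 169 + 0 = 169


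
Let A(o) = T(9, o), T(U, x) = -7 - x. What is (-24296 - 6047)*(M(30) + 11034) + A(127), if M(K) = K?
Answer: -335715086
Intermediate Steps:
A(o) = -7 - o
(-24296 - 6047)*(M(30) + 11034) + A(127) = (-24296 - 6047)*(30 + 11034) + (-7 - 1*127) = -30343*11064 + (-7 - 127) = -335714952 - 134 = -335715086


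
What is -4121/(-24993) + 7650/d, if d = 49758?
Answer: 66041528/207266949 ≈ 0.31863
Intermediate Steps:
-4121/(-24993) + 7650/d = -4121/(-24993) + 7650/49758 = -4121*(-1/24993) + 7650*(1/49758) = 4121/24993 + 1275/8293 = 66041528/207266949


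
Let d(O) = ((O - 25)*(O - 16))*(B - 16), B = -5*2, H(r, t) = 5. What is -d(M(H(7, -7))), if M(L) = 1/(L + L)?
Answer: 514683/50 ≈ 10294.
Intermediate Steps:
M(L) = 1/(2*L)
B = -10
d(O) = -26*(-25 + O)*(-16 + O) (d(O) = ((O - 25)*(O - 16))*(-10 - 16) = ((-25 + O)*(-16 + O))*(-26) = -26*(-25 + O)*(-16 + O))
-d(M(H(7, -7))) = -(-10400 - 26*((½)/5)² + 1066*((½)/5)) = -(-10400 - 26*((½)*(⅕))² + 1066*((½)*(⅕))) = -(-10400 - 26*(⅒)² + 1066*(⅒)) = -(-10400 - 26*1/100 + 533/5) = -(-10400 - 13/50 + 533/5) = -1*(-514683/50) = 514683/50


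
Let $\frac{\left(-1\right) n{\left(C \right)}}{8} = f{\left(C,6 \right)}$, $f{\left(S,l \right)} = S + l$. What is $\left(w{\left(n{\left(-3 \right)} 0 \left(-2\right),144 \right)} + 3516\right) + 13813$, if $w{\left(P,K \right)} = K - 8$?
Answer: $17465$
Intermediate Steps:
$n{\left(C \right)} = -48 - 8 C$ ($n{\left(C \right)} = - 8 \left(C + 6\right) = - 8 \left(6 + C\right) = -48 - 8 C$)
$w{\left(P,K \right)} = -8 + K$ ($w{\left(P,K \right)} = K - 8 = -8 + K$)
$\left(w{\left(n{\left(-3 \right)} 0 \left(-2\right),144 \right)} + 3516\right) + 13813 = \left(\left(-8 + 144\right) + 3516\right) + 13813 = \left(136 + 3516\right) + 13813 = 3652 + 13813 = 17465$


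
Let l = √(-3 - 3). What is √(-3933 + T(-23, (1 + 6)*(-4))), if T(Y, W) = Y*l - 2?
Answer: √(-3935 - 23*I*√6) ≈ 0.449 - 62.731*I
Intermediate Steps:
l = I*√6 (l = √(-6) = I*√6 ≈ 2.4495*I)
T(Y, W) = -2 + I*Y*√6 (T(Y, W) = Y*(I*√6) - 2 = I*Y*√6 - 2 = -2 + I*Y*√6)
√(-3933 + T(-23, (1 + 6)*(-4))) = √(-3933 + (-2 + I*(-23)*√6)) = √(-3933 + (-2 - 23*I*√6)) = √(-3935 - 23*I*√6)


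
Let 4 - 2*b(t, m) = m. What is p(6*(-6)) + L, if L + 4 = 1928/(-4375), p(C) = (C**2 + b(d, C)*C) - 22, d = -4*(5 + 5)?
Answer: 2404322/4375 ≈ 549.56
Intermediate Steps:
d = -40 (d = -4*10 = -40)
b(t, m) = 2 - m/2
p(C) = -22 + C**2 + C*(2 - C/2) (p(C) = (C**2 + (2 - C/2)*C) - 22 = (C**2 + C*(2 - C/2)) - 22 = -22 + C**2 + C*(2 - C/2))
L = -19428/4375 (L = -4 + 1928/(-4375) = -4 + 1928*(-1/4375) = -4 - 1928/4375 = -19428/4375 ≈ -4.4407)
p(6*(-6)) + L = (-22 + (6*(-6))**2/2 + 2*(6*(-6))) - 19428/4375 = (-22 + (1/2)*(-36)**2 + 2*(-36)) - 19428/4375 = (-22 + (1/2)*1296 - 72) - 19428/4375 = (-22 + 648 - 72) - 19428/4375 = 554 - 19428/4375 = 2404322/4375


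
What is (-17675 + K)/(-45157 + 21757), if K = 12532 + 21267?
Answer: -4031/5850 ≈ -0.68906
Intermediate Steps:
K = 33799
(-17675 + K)/(-45157 + 21757) = (-17675 + 33799)/(-45157 + 21757) = 16124/(-23400) = 16124*(-1/23400) = -4031/5850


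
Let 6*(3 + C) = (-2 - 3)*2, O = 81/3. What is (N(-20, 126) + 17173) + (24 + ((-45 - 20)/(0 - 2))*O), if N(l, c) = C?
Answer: 108419/6 ≈ 18070.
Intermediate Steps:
O = 27 (O = 81*(⅓) = 27)
C = -14/3 (C = -3 + ((-2 - 3)*2)/6 = -3 + (-5*2)/6 = -3 + (⅙)*(-10) = -3 - 5/3 = -14/3 ≈ -4.6667)
N(l, c) = -14/3
(N(-20, 126) + 17173) + (24 + ((-45 - 20)/(0 - 2))*O) = (-14/3 + 17173) + (24 + ((-45 - 20)/(0 - 2))*27) = 51505/3 + (24 - 65/(-2)*27) = 51505/3 + (24 - 65*(-½)*27) = 51505/3 + (24 + (65/2)*27) = 51505/3 + (24 + 1755/2) = 51505/3 + 1803/2 = 108419/6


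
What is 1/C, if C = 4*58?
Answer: 1/232 ≈ 0.0043103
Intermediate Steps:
C = 232
1/C = 1/232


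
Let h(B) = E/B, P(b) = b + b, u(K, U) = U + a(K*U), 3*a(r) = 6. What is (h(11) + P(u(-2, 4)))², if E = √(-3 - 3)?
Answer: (132 + I*√6)²/121 ≈ 143.95 + 5.3443*I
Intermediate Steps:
a(r) = 2 (a(r) = (⅓)*6 = 2)
u(K, U) = 2 + U (u(K, U) = U + 2 = 2 + U)
E = I*√6 (E = √(-6) = I*√6 ≈ 2.4495*I)
P(b) = 2*b
h(B) = I*√6/B (h(B) = (I*√6)/B = I*√6/B)
(h(11) + P(u(-2, 4)))² = (I*√6/11 + 2*(2 + 4))² = (I*√6*(1/11) + 2*6)² = (I*√6/11 + 12)² = (12 + I*√6/11)²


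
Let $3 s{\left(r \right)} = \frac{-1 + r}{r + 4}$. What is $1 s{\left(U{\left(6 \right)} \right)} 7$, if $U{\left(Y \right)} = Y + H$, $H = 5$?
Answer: $\frac{14}{9} \approx 1.5556$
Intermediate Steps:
$U{\left(Y \right)} = 5 + Y$ ($U{\left(Y \right)} = Y + 5 = 5 + Y$)
$s{\left(r \right)} = \frac{-1 + r}{3 \left(4 + r\right)}$ ($s{\left(r \right)} = \frac{\left(-1 + r\right) \frac{1}{r + 4}}{3} = \frac{\left(-1 + r\right) \frac{1}{4 + r}}{3} = \frac{\frac{1}{4 + r} \left(-1 + r\right)}{3} = \frac{-1 + r}{3 \left(4 + r\right)}$)
$1 s{\left(U{\left(6 \right)} \right)} 7 = 1 \frac{-1 + \left(5 + 6\right)}{3 \left(4 + \left(5 + 6\right)\right)} 7 = 1 \frac{-1 + 11}{3 \left(4 + 11\right)} 7 = 1 \cdot \frac{1}{3} \cdot \frac{1}{15} \cdot 10 \cdot 7 = 1 \cdot \frac{2}{9} \cdot 7 = \frac{2}{9} \cdot 7 = \frac{14}{9}$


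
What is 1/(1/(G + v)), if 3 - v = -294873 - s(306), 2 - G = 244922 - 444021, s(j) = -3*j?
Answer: 493059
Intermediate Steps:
G = 199101 (G = 2 - (244922 - 444021) = 2 - 1*(-199099) = 2 + 199099 = 199101)
v = 293958 (v = 3 - (-294873 - (-3)*306) = 3 - (-294873 - 1*(-918)) = 3 - (-294873 + 918) = 3 - 1*(-293955) = 3 + 293955 = 293958)
1/(1/(G + v)) = 1/(1/(199101 + 293958)) = 1/(1/493059) = 493059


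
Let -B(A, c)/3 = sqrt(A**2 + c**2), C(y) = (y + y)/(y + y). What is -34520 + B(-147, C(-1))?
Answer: -34520 - 3*sqrt(21610) ≈ -34961.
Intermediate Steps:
C(y) = 1 (C(y) = (2*y)/((2*y)) = (2*y)*(1/(2*y)) = 1)
B(A, c) = -3*sqrt(A**2 + c**2)
-34520 + B(-147, C(-1)) = -34520 - 3*sqrt((-147)**2 + 1**2) = -34520 - 3*sqrt(21609 + 1) = -34520 - 3*sqrt(21610)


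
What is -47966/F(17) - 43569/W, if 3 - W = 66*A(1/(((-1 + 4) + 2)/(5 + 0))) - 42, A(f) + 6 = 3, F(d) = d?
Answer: -1377379/459 ≈ -3000.8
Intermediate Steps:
A(f) = -3 (A(f) = -6 + 3 = -3)
W = 243 (W = 3 - (66*(-3) - 42) = 3 - (-198 - 42) = 3 - 1*(-240) = 3 + 240 = 243)
-47966/F(17) - 43569/W = -47966/17 - 43569/243 = -47966*1/17 - 43569*1/243 = -47966/17 - 4841/27 = -1377379/459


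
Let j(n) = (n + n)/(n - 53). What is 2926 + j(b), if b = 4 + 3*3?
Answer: 58507/20 ≈ 2925.4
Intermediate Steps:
b = 13 (b = 4 + 9 = 13)
j(n) = 2*n/(-53 + n) (j(n) = (2*n)/(-53 + n) = 2*n/(-53 + n))
2926 + j(b) = 2926 + 2*13/(-53 + 13) = 2926 + 2*13/(-40) = 2926 + 2*13*(-1/40) = 2926 - 13/20 = 58507/20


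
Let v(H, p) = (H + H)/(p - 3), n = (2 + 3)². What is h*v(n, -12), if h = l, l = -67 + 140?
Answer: -730/3 ≈ -243.33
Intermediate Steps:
l = 73
n = 25 (n = 5² = 25)
v(H, p) = 2*H/(-3 + p) (v(H, p) = (2*H)/(-3 + p) = 2*H/(-3 + p))
h = 73
h*v(n, -12) = 73*(2*25/(-3 - 12)) = 73*(2*25/(-15)) = 73*(2*25*(-1/15)) = 73*(-10/3) = -730/3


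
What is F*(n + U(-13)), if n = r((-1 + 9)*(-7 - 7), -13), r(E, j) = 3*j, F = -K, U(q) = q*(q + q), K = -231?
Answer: 69069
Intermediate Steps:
U(q) = 2*q² (U(q) = q*(2*q) = 2*q²)
F = 231 (F = -1*(-231) = 231)
n = -39 (n = 3*(-13) = -39)
F*(n + U(-13)) = 231*(-39 + 2*(-13)²) = 231*(-39 + 2*169) = 231*(-39 + 338) = 231*299 = 69069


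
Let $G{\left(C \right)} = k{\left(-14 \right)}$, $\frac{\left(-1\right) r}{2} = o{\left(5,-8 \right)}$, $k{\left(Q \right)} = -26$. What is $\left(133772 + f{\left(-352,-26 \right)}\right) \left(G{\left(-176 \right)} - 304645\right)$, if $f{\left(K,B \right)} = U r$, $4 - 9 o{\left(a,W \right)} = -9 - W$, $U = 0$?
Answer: $-40756449012$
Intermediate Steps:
$o{\left(a,W \right)} = \frac{13}{9} + \frac{W}{9}$ ($o{\left(a,W \right)} = \frac{4}{9} - \frac{-9 - W}{9} = \frac{4}{9} + \left(1 + \frac{W}{9}\right) = \frac{13}{9} + \frac{W}{9}$)
$r = - \frac{10}{9}$ ($r = - 2 \left(\frac{13}{9} + \frac{1}{9} \left(-8\right)\right) = - 2 \left(\frac{13}{9} - \frac{8}{9}\right) = \left(-2\right) \frac{5}{9} = - \frac{10}{9} \approx -1.1111$)
$G{\left(C \right)} = -26$
$f{\left(K,B \right)} = 0$ ($f{\left(K,B \right)} = 0 \left(- \frac{10}{9}\right) = 0$)
$\left(133772 + f{\left(-352,-26 \right)}\right) \left(G{\left(-176 \right)} - 304645\right) = \left(133772 + 0\right) \left(-26 - 304645\right) = 133772 \left(-304671\right) = -40756449012$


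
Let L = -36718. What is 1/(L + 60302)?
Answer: 1/23584 ≈ 4.2402e-5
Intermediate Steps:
1/(L + 60302) = 1/(-36718 + 60302) = 1/23584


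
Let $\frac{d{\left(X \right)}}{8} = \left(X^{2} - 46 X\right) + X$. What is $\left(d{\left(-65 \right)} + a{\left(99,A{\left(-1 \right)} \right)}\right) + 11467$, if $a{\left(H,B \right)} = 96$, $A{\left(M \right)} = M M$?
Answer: $68763$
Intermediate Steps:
$A{\left(M \right)} = M^{2}$
$d{\left(X \right)} = - 360 X + 8 X^{2}$ ($d{\left(X \right)} = 8 \left(\left(X^{2} - 46 X\right) + X\right) = 8 \left(X^{2} - 45 X\right) = - 360 X + 8 X^{2}$)
$\left(d{\left(-65 \right)} + a{\left(99,A{\left(-1 \right)} \right)}\right) + 11467 = \left(8 \left(-65\right) \left(-45 - 65\right) + 96\right) + 11467 = \left(8 \left(-65\right) \left(-110\right) + 96\right) + 11467 = \left(57200 + 96\right) + 11467 = 57296 + 11467 = 68763$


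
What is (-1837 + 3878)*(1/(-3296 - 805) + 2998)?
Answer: 25093680677/4101 ≈ 6.1189e+6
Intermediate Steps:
(-1837 + 3878)*(1/(-3296 - 805) + 2998) = 2041*(1/(-4101) + 2998) = 2041*(-1/4101 + 2998) = 2041*(12294797/4101) = 25093680677/4101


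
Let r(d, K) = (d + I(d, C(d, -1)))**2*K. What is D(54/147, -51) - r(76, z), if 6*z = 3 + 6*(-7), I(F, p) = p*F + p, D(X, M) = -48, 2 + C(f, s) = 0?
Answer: 39498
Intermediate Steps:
C(f, s) = -2 (C(f, s) = -2 + 0 = -2)
I(F, p) = p + F*p (I(F, p) = F*p + p = p + F*p)
z = -13/2 (z = (3 + 6*(-7))/6 = (3 - 42)/6 = (1/6)*(-39) = -13/2 ≈ -6.5000)
r(d, K) = K*(-2 - d)**2 (r(d, K) = (d - 2*(1 + d))**2*K = (d + (-2 - 2*d))**2*K = (-2 - d)**2*K = K*(-2 - d)**2)
D(54/147, -51) - r(76, z) = -48 - (-13)*(2 + 76)**2/2 = -48 - (-13)*78**2/2 = -48 - (-13)*6084/2 = -48 - 1*(-39546) = -48 + 39546 = 39498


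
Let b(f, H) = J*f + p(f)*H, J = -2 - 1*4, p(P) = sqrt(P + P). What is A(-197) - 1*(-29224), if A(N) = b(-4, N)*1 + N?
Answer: 29051 - 394*I*sqrt(2) ≈ 29051.0 - 557.2*I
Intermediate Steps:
p(P) = sqrt(2)*sqrt(P) (p(P) = sqrt(2*P) = sqrt(2)*sqrt(P))
J = -6 (J = -2 - 4 = -6)
b(f, H) = -6*f + H*sqrt(2)*sqrt(f) (b(f, H) = -6*f + (sqrt(2)*sqrt(f))*H = -6*f + H*sqrt(2)*sqrt(f))
A(N) = 24 + N + 2*I*N*sqrt(2) (A(N) = (-6*(-4) + N*sqrt(2)*sqrt(-4))*1 + N = (24 + N*sqrt(2)*(2*I))*1 + N = (24 + 2*I*N*sqrt(2))*1 + N = (24 + 2*I*N*sqrt(2)) + N = 24 + N + 2*I*N*sqrt(2))
A(-197) - 1*(-29224) = (24 - 197 + 2*I*(-197)*sqrt(2)) - 1*(-29224) = (24 - 197 - 394*I*sqrt(2)) + 29224 = (-173 - 394*I*sqrt(2)) + 29224 = 29051 - 394*I*sqrt(2)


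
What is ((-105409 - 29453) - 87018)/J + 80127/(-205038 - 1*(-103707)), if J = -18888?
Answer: 97082794/8860833 ≈ 10.956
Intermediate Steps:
((-105409 - 29453) - 87018)/J + 80127/(-205038 - 1*(-103707)) = ((-105409 - 29453) - 87018)/(-18888) + 80127/(-205038 - 1*(-103707)) = (-134862 - 87018)*(-1/18888) + 80127/(-205038 + 103707) = -221880*(-1/18888) + 80127/(-101331) = 9245/787 + 80127*(-1/101331) = 9245/787 - 8903/11259 = 97082794/8860833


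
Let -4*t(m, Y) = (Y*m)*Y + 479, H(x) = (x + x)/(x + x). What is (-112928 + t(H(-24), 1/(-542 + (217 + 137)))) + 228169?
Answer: 16275381839/141376 ≈ 1.1512e+5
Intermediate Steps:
H(x) = 1 (H(x) = (2*x)/((2*x)) = (2*x)*(1/(2*x)) = 1)
t(m, Y) = -479/4 - m*Y²/4 (t(m, Y) = -((Y*m)*Y + 479)/4 = -(m*Y² + 479)/4 = -(479 + m*Y²)/4 = -479/4 - m*Y²/4)
(-112928 + t(H(-24), 1/(-542 + (217 + 137)))) + 228169 = (-112928 + (-479/4 - ¼*1*(1/(-542 + (217 + 137)))²)) + 228169 = (-112928 + (-479/4 - ¼*1*(1/(-542 + 354))²)) + 228169 = (-112928 + (-479/4 - ¼*1*(1/(-188))²)) + 228169 = (-112928 + (-479/4 - ¼*1*(-1/188)²)) + 228169 = (-112928 + (-479/4 - ¼*1*1/35344)) + 228169 = (-112928 + (-479/4 - 1/141376)) + 228169 = (-112928 - 16929777/141376) + 228169 = -15982238705/141376 + 228169 = 16275381839/141376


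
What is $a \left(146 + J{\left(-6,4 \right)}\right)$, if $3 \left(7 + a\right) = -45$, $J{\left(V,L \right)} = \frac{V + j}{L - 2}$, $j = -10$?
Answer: $-3036$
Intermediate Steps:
$J{\left(V,L \right)} = \frac{-10 + V}{-2 + L}$ ($J{\left(V,L \right)} = \frac{V - 10}{L - 2} = \frac{-10 + V}{-2 + L}$)
$a = -22$ ($a = -7 + \frac{1}{3} \left(-45\right) = -7 - 15 = -22$)
$a \left(146 + J{\left(-6,4 \right)}\right) = - 22 \left(146 + \frac{-10 - 6}{-2 + 4}\right) = - 22 \left(146 + \frac{1}{2} \left(-16\right)\right) = - 22 \left(146 - 8\right) = \left(-22\right) 138 = -3036$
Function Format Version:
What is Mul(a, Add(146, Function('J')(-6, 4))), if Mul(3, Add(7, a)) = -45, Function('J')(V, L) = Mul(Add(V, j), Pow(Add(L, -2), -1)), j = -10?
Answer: -3036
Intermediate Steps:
Function('J')(V, L) = Mul(Pow(Add(-2, L), -1), Add(-10, V)) (Function('J')(V, L) = Mul(Add(V, -10), Pow(Add(L, -2), -1)) = Mul(Add(-10, V), Pow(Add(-2, L), -1)) = Mul(Pow(Add(-2, L), -1), Add(-10, V)))
a = -22 (a = Add(-7, Mul(Rational(1, 3), -45)) = Add(-7, -15) = -22)
Mul(a, Add(146, Function('J')(-6, 4))) = Mul(-22, Add(146, Mul(Pow(Add(-2, 4), -1), Add(-10, -6)))) = Mul(-22, Add(146, Mul(Pow(2, -1), -16))) = Mul(-22, Add(146, Mul(Rational(1, 2), -16))) = Mul(-22, Add(146, -8)) = Mul(-22, 138) = -3036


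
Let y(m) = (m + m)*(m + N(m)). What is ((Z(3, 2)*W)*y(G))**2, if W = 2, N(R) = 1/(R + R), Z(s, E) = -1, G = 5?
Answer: 10404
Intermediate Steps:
N(R) = 1/(2*R)
y(m) = 2*m*(m + 1/(2*m)) (y(m) = (m + m)*(m + 1/(2*m)) = (2*m)*(m + 1/(2*m)) = 2*m*(m + 1/(2*m)))
((Z(3, 2)*W)*y(G))**2 = ((-1*2)*(1 + 2*5**2))**2 = (-2*(1 + 2*25))**2 = (-2*(1 + 50))**2 = (-2*51)**2 = (-102)**2 = 10404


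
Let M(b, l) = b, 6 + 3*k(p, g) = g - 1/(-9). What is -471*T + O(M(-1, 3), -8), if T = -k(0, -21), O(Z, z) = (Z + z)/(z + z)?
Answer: -607823/144 ≈ -4221.0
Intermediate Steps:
k(p, g) = -53/27 + g/3 (k(p, g) = -2 + (g - 1/(-9))/3 = -2 + (g - 1*(-⅑))/3 = -2 + (g + ⅑)/3 = -2 + (⅑ + g)/3 = -2 + (1/27 + g/3) = -53/27 + g/3)
O(Z, z) = (Z + z)/(2*z) (O(Z, z) = (Z + z)/((2*z)) = (Z + z)*(1/(2*z)) = (Z + z)/(2*z))
T = 242/27 (T = -(-53/27 + (⅓)*(-21)) = -(-53/27 - 7) = -1*(-242/27) = 242/27 ≈ 8.9630)
-471*T + O(M(-1, 3), -8) = -471*242/27 + (½)*(-1 - 8)/(-8) = -37994/9 + (½)*(-⅛)*(-9) = -37994/9 + 9/16 = -607823/144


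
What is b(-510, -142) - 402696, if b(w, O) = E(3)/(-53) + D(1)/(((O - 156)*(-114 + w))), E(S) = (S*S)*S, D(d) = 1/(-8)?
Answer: -31750061840693/78843648 ≈ -4.0270e+5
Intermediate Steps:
D(d) = -⅛
E(S) = S³ (E(S) = S²*S = S³)
b(w, O) = -27/53 - 1/(8*(-156 + O)*(-114 + w)) (b(w, O) = 3³/(-53) - 1/((-114 + w)*(O - 156))/8 = 27*(-1/53) - 1/((-156 + O)*(-114 + w))/8 = -27/53 - 1/(8*(-156 + O)*(-114 + w)))
b(-510, -142) - 402696 = (-3841397 + 24624*(-142) + 33696*(-510) - 216*(-142)*(-510))/(424*(17784 - 156*(-510) - 114*(-142) - 142*(-510))) - 402696 = (-3841397 - 3496608 - 17184960 - 15642720)/(424*(17784 + 79560 + 16188 + 72420)) - 402696 = (1/424)*(-40165685)/185952 - 402696 = (1/424)*(1/185952)*(-40165685) - 402696 = -40165685/78843648 - 402696 = -31750061840693/78843648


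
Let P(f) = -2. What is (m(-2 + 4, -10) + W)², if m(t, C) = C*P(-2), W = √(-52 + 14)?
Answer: (20 + I*√38)² ≈ 362.0 + 246.58*I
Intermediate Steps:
W = I*√38 (W = √(-38) = I*√38 ≈ 6.1644*I)
m(t, C) = -2*C (m(t, C) = C*(-2) = -2*C)
(m(-2 + 4, -10) + W)² = (-2*(-10) + I*√38)² = (20 + I*√38)²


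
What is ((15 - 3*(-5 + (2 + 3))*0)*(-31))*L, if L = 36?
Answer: -16740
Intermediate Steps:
((15 - 3*(-5 + (2 + 3))*0)*(-31))*L = ((15 - 3*(-5 + (2 + 3))*0)*(-31))*36 = ((15 - 3*(-5 + 5)*0)*(-31))*36 = ((15 - 3*0*0)*(-31))*36 = ((15 - 0*0)*(-31))*36 = ((15 - 1*0)*(-31))*36 = ((15 + 0)*(-31))*36 = (15*(-31))*36 = -465*36 = -16740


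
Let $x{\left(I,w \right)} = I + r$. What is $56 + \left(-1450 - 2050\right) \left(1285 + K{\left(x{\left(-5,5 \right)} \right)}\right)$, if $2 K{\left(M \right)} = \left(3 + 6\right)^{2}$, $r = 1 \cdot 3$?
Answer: $-4639194$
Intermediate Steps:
$r = 3$
$x{\left(I,w \right)} = 3 + I$ ($x{\left(I,w \right)} = I + 3 = 3 + I$)
$K{\left(M \right)} = \frac{81}{2}$ ($K{\left(M \right)} = \frac{\left(3 + 6\right)^{2}}{2} = \frac{9^{2}}{2} = \frac{1}{2} \cdot 81 = \frac{81}{2}$)
$56 + \left(-1450 - 2050\right) \left(1285 + K{\left(x{\left(-5,5 \right)} \right)}\right) = 56 + \left(-1450 - 2050\right) \left(1285 + \frac{81}{2}\right) = 56 - 4639250 = -4639194$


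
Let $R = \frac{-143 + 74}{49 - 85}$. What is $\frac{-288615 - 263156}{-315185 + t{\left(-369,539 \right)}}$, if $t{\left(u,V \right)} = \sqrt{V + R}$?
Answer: $\frac{2086919311620}{1192099004209} + \frac{1103542 \sqrt{19473}}{1192099004209} \approx 1.7508$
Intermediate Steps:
$R = \frac{23}{12}$ ($R = - \frac{69}{-36} = \left(-69\right) \left(- \frac{1}{36}\right) = \frac{23}{12} \approx 1.9167$)
$t{\left(u,V \right)} = \sqrt{\frac{23}{12} + V}$ ($t{\left(u,V \right)} = \sqrt{V + \frac{23}{12}} = \sqrt{\frac{23}{12} + V}$)
$\frac{-288615 - 263156}{-315185 + t{\left(-369,539 \right)}} = \frac{-288615 - 263156}{-315185 + \frac{\sqrt{69 + 36 \cdot 539}}{6}} = - \frac{551771}{-315185 + \frac{\sqrt{69 + 19404}}{6}} = - \frac{551771}{-315185 + \frac{\sqrt{19473}}{6}}$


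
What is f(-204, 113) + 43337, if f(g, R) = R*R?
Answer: 56106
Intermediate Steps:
f(g, R) = R**2
f(-204, 113) + 43337 = 113**2 + 43337 = 12769 + 43337 = 56106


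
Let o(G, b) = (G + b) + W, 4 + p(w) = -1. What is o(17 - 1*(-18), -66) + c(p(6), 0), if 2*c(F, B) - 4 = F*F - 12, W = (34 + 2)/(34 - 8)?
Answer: -549/26 ≈ -21.115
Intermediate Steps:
W = 18/13 (W = 36/26 = 36*(1/26) = 18/13 ≈ 1.3846)
p(w) = -5 (p(w) = -4 - 1 = -5)
o(G, b) = 18/13 + G + b (o(G, b) = (G + b) + 18/13 = 18/13 + G + b)
c(F, B) = -4 + F²/2 (c(F, B) = 2 + (F*F - 12)/2 = 2 + (F² - 12)/2 = 2 + (-12 + F²)/2 = 2 + (-6 + F²/2) = -4 + F²/2)
o(17 - 1*(-18), -66) + c(p(6), 0) = (18/13 + (17 - 1*(-18)) - 66) + (-4 + (½)*(-5)²) = (18/13 + (17 + 18) - 66) + (-4 + (½)*25) = (18/13 + 35 - 66) + (-4 + 25/2) = -385/13 + 17/2 = -549/26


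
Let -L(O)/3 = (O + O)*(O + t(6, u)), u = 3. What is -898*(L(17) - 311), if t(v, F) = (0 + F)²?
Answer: 2660774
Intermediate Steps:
t(v, F) = F²
L(O) = -6*O*(9 + O) (L(O) = -3*(O + O)*(O + 3²) = -3*2*O*(O + 9) = -3*2*O*(9 + O) = -6*O*(9 + O))
-898*(L(17) - 311) = -898*(-6*17*(9 + 17) - 311) = -898*(-6*17*26 - 311) = -898*(-2652 - 311) = -898*(-2963) = 2660774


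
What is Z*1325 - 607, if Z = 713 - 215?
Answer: 659243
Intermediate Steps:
Z = 498
Z*1325 - 607 = 498*1325 - 607 = 659850 - 607 = 659243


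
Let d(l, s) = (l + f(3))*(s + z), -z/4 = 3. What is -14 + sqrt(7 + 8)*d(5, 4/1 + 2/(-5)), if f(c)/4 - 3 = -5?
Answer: -14 + 126*sqrt(15)/5 ≈ 83.599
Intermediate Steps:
z = -12 (z = -4*3 = -12)
f(c) = -8 (f(c) = 12 + 4*(-5) = 12 - 20 = -8)
d(l, s) = (-12 + s)*(-8 + l) (d(l, s) = (l - 8)*(s - 12) = (-8 + l)*(-12 + s) = (-12 + s)*(-8 + l))
-14 + sqrt(7 + 8)*d(5, 4/1 + 2/(-5)) = -14 + sqrt(7 + 8)*(96 - 12*5 - 8*(4/1 + 2/(-5)) + 5*(4/1 + 2/(-5))) = -14 + sqrt(15)*(96 - 60 - 8*(4*1 + 2*(-1/5)) + 5*(4*1 + 2*(-1/5))) = -14 + sqrt(15)*(96 - 60 - 8*(4 - 2/5) + 5*(4 - 2/5)) = -14 + sqrt(15)*(96 - 60 - 8*18/5 + 5*(18/5)) = -14 + sqrt(15)*(96 - 60 - 144/5 + 18) = -14 + sqrt(15)*(126/5) = -14 + 126*sqrt(15)/5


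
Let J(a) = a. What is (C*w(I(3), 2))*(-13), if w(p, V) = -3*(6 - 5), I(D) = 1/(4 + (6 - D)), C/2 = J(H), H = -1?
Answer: -78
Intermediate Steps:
C = -2 (C = 2*(-1) = -2)
I(D) = 1/(10 - D)
w(p, V) = -3 (w(p, V) = -3*1 = -3)
(C*w(I(3), 2))*(-13) = -2*(-3)*(-13) = 6*(-13) = -78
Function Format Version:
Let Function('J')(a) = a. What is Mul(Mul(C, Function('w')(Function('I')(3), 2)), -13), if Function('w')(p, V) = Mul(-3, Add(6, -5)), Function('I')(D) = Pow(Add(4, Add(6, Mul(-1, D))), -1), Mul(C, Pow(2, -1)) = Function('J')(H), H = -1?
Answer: -78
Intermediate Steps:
C = -2 (C = Mul(2, -1) = -2)
Function('I')(D) = Pow(Add(10, Mul(-1, D)), -1)
Function('w')(p, V) = -3 (Function('w')(p, V) = Mul(-3, 1) = -3)
Mul(Mul(C, Function('w')(Function('I')(3), 2)), -13) = Mul(Mul(-2, -3), -13) = Mul(6, -13) = -78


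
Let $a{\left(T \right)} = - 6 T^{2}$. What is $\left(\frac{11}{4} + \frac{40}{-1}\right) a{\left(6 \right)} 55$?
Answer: $442530$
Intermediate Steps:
$\left(\frac{11}{4} + \frac{40}{-1}\right) a{\left(6 \right)} 55 = \left(\frac{11}{4} + \frac{40}{-1}\right) \left(- 6 \cdot 6^{2}\right) 55 = \left(11 \cdot \frac{1}{4} + 40 \left(-1\right)\right) \left(\left(-6\right) 36\right) 55 = \left(\frac{11}{4} - 40\right) \left(-216\right) 55 = \left(- \frac{149}{4}\right) \left(-216\right) 55 = 8046 \cdot 55 = 442530$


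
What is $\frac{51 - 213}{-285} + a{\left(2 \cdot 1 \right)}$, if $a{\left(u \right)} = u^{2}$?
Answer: $\frac{434}{95} \approx 4.5684$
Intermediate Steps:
$\frac{51 - 213}{-285} + a{\left(2 \cdot 1 \right)} = \frac{51 - 213}{-285} + \left(2 \cdot 1\right)^{2} = \left(- \frac{1}{285}\right) \left(-162\right) + 2^{2} = \frac{54}{95} + 4 = \frac{434}{95}$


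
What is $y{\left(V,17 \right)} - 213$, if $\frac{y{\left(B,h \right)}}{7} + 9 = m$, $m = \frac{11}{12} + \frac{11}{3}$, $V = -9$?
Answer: $- \frac{2927}{12} \approx -243.92$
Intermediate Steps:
$m = \frac{55}{12}$ ($m = 11 \cdot \frac{1}{12} + 11 \cdot \frac{1}{3} = \frac{11}{12} + \frac{11}{3} = \frac{55}{12} \approx 4.5833$)
$y{\left(B,h \right)} = - \frac{371}{12}$ ($y{\left(B,h \right)} = -63 + 7 \cdot \frac{55}{12} = -63 + \frac{385}{12} = - \frac{371}{12}$)
$y{\left(V,17 \right)} - 213 = - \frac{371}{12} - 213 = - \frac{2927}{12}$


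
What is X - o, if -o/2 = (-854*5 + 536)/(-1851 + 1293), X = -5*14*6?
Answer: -113446/279 ≈ -406.62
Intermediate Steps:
X = -420 (X = -70*6 = -420)
o = -3734/279 (o = -2*(-854*5 + 536)/(-1851 + 1293) = -2*(-4270 + 536)/(-558) = -(-7468)*(-1)/558 = -2*1867/279 = -3734/279 ≈ -13.384)
X - o = -420 - 1*(-3734/279) = -420 + 3734/279 = -113446/279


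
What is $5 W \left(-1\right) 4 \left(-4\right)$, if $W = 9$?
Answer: $720$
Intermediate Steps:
$5 W \left(-1\right) 4 \left(-4\right) = 5 \cdot 9 \left(-1\right) 4 \left(-4\right) = 45 \left(\left(-4\right) \left(-4\right)\right) = 45 \cdot 16 = 720$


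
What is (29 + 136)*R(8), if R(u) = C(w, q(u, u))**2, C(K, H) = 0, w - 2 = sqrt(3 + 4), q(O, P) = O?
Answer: 0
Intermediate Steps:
w = 2 + sqrt(7) (w = 2 + sqrt(3 + 4) = 2 + sqrt(7) ≈ 4.6458)
R(u) = 0 (R(u) = 0**2 = 0)
(29 + 136)*R(8) = (29 + 136)*0 = 165*0 = 0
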